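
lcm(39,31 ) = 1209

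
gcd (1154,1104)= 2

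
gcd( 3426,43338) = 6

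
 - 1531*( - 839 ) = 1284509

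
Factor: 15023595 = 3^1*5^1 *29^1*34537^1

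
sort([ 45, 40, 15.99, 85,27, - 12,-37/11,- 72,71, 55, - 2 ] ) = [ - 72, - 12 , - 37/11,-2,15.99, 27,40, 45,55, 71,  85 ] 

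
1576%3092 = 1576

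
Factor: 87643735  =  5^1*3079^1* 5693^1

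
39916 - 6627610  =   - 6587694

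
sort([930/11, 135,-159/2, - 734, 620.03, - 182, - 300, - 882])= [ - 882, - 734, - 300, - 182, - 159/2,  930/11, 135,620.03]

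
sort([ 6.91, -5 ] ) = [ - 5 , 6.91]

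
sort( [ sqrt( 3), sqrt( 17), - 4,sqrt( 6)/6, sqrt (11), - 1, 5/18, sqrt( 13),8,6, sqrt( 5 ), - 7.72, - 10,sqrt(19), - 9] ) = [ -10, - 9, - 7.72, - 4, - 1, 5/18,sqrt(6) /6,sqrt ( 3), sqrt(5),  sqrt( 11 ), sqrt( 13 ), sqrt( 17),sqrt( 19), 6, 8]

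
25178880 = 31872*790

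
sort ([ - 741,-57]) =[ - 741 ,-57 ] 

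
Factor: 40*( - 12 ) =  - 2^5*3^1*5^1=-  480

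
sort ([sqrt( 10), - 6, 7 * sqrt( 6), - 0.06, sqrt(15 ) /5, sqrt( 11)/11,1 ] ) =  [-6,-0.06, sqrt( 11 )/11, sqrt( 15 )/5, 1,sqrt ( 10), 7*sqrt(6)]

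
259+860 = 1119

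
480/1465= 96/293 = 0.33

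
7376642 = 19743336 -12366694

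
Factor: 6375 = 3^1*5^3 *17^1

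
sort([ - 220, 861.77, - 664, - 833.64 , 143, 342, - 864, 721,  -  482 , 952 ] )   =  [ - 864 , - 833.64, - 664, - 482, - 220, 143,  342,721, 861.77,  952]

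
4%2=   0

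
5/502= 5/502 = 0.01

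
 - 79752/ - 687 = 116 + 20/229 = 116.09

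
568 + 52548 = 53116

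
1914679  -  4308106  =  -2393427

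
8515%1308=667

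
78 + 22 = 100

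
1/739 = 1/739  =  0.00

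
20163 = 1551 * 13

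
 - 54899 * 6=  -  329394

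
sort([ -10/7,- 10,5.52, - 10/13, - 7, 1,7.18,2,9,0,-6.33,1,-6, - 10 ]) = [ - 10 , - 10 , - 7,  -  6.33, - 6 , - 10/7, - 10/13,0,  1,1, 2,5.52,7.18,9]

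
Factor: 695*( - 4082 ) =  - 2^1*5^1*13^1*139^1*157^1 = -2836990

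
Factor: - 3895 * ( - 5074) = 2^1 * 5^1*19^1 * 41^1 * 43^1*59^1 =19763230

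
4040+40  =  4080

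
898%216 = 34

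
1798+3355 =5153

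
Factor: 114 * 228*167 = 2^3*3^2*19^2  *167^1  =  4340664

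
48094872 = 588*81794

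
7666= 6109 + 1557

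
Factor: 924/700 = 33/25 = 3^1*5^(-2)*11^1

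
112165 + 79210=191375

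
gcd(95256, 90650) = 98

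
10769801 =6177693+4592108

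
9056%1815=1796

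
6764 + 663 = 7427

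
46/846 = 23/423 = 0.05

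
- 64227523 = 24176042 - 88403565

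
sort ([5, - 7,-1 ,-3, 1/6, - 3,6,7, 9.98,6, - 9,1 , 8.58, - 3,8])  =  [ - 9 ,  -  7,-3,-3, - 3,-1, 1/6, 1, 5, 6,6, 7,  8, 8.58,9.98]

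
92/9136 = 23/2284 = 0.01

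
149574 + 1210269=1359843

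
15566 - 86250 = -70684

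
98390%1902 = 1388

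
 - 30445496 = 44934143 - 75379639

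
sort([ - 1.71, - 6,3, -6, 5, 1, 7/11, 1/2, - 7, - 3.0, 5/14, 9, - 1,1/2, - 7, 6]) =[ - 7, -7, - 6,  -  6,- 3.0, - 1.71 , - 1,5/14, 1/2,  1/2,7/11, 1, 3,5, 6, 9 ]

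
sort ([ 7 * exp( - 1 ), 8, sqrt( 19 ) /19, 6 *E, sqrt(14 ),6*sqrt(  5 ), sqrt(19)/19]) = [ sqrt( 19 ) /19, sqrt( 19 ) /19, 7*exp( -1), sqrt( 14),8,6*sqrt( 5), 6*E ] 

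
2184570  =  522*4185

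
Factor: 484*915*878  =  388831080 = 2^3*3^1*5^1*11^2* 61^1*439^1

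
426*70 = 29820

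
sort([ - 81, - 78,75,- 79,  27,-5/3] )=[ - 81,-79,-78,-5/3, 27,75 ] 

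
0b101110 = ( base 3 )1201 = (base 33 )1d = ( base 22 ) 22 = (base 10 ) 46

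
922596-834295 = 88301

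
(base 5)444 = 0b1111100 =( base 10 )124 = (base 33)3P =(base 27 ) 4g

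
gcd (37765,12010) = 5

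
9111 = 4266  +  4845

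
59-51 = 8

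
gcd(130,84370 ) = 130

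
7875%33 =21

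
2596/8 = 649/2 = 324.50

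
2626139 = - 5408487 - -8034626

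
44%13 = 5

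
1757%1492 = 265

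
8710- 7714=996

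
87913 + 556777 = 644690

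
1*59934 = 59934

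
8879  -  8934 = - 55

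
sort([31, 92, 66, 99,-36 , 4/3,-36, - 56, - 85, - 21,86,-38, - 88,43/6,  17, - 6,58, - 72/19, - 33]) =[ - 88,  -  85, - 56, - 38, - 36,  -  36, - 33, - 21, - 6, - 72/19, 4/3, 43/6,17, 31,58,66,  86,92,99] 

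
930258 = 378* 2461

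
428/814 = 214/407=0.53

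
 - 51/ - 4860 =17/1620 = 0.01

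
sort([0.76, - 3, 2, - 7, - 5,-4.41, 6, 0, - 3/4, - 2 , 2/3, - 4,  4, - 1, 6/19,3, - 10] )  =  [ - 10, - 7, - 5,  -  4.41, - 4, - 3 , -2, - 1,-3/4, 0,6/19, 2/3, 0.76, 2,3, 4,6] 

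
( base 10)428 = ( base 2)110101100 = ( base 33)CW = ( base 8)654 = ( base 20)118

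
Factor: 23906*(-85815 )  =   - 2051493390 = -2^1*3^2* 5^1*1907^1*11953^1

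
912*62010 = 56553120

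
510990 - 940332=-429342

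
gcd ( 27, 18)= 9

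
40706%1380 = 686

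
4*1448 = 5792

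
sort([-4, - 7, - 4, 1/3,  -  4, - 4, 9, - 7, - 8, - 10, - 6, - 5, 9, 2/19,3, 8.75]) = [ - 10, - 8, - 7, - 7, -6, - 5, - 4, - 4,  -  4,  -  4 , 2/19,1/3, 3, 8.75,9, 9]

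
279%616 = 279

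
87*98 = 8526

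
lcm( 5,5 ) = 5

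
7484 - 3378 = 4106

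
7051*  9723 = 68556873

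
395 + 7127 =7522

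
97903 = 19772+78131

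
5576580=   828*6735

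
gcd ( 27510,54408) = 6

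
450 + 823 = 1273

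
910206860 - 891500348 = 18706512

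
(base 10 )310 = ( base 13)1ab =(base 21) eg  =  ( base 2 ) 100110110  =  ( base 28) B2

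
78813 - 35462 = 43351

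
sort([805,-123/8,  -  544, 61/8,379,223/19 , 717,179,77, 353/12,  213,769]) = [ - 544, - 123/8, 61/8,223/19, 353/12,77,179 , 213,  379,717,769,805 ]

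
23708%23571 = 137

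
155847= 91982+63865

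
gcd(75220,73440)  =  20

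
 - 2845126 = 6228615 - 9073741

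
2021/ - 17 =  - 2021/17 = - 118.88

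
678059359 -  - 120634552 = 798693911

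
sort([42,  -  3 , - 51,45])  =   [ - 51,-3, 42,45]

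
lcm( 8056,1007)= 8056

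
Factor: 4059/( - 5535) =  - 3^( - 1 )*5^( - 1 )  *11^1 = - 11/15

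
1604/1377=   1604/1377 =1.16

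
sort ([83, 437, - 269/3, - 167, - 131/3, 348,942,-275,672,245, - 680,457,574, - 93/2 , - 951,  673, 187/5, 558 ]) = [ - 951, - 680, - 275, - 167,  -  269/3, - 93/2, - 131/3,187/5 , 83, 245, 348,  437, 457 , 558,574, 672, 673,  942]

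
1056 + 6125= 7181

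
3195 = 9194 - 5999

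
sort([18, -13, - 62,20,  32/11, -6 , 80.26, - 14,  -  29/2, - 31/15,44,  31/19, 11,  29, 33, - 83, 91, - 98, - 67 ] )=[  -  98, - 83 ,-67 , - 62, - 29/2, - 14,  -  13 , - 6, - 31/15,31/19, 32/11,  11,  18,  20, 29 , 33,  44, 80.26,91 ]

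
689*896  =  617344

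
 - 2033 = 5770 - 7803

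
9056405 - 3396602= 5659803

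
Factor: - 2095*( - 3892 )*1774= 2^3*5^1*7^1 * 139^1*419^1*887^1 = 14464734760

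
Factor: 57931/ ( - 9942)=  - 2^( - 1)* 3^(  -  1)*19^1 * 1657^( - 1) * 3049^1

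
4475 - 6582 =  - 2107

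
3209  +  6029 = 9238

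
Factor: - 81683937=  - 3^3*3025331^1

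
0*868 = 0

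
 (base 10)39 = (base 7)54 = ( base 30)19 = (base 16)27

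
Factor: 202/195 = 2^1*3^(  -  1 )*5^( - 1 ) * 13^( - 1)*101^1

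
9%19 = 9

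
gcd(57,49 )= 1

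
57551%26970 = 3611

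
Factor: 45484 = 2^2*83^1*137^1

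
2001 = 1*2001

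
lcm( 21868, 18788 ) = 1333948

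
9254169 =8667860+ 586309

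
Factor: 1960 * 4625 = 2^3*5^4*7^2*37^1 = 9065000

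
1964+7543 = 9507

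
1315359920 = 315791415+999568505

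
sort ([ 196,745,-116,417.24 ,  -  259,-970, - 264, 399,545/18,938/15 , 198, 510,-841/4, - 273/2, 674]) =[ - 970, - 264, - 259, - 841/4, - 273/2, - 116, 545/18 , 938/15 , 196,  198  ,  399,417.24,510,674,745 ] 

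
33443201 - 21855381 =11587820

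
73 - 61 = 12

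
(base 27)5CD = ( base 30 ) 4cm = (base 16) F8E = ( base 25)697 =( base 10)3982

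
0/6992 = 0=0.00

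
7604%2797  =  2010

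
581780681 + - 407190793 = 174589888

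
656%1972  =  656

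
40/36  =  1 + 1/9 = 1.11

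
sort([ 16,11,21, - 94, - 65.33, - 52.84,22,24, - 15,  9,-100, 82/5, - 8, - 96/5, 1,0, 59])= [ - 100,-94  , -65.33, - 52.84 , - 96/5, - 15,-8,  0,1, 9,11, 16,82/5,21, 22, 24,59]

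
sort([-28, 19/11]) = [ - 28, 19/11]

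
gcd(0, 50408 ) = 50408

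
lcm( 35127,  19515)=175635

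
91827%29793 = 2448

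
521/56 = 9+17/56 =9.30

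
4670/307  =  4670/307 = 15.21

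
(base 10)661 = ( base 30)m1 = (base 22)181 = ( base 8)1225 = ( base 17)24F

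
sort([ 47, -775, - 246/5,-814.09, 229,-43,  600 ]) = [-814.09, - 775, - 246/5, - 43, 47, 229, 600 ]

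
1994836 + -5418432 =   -  3423596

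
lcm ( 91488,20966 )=1006368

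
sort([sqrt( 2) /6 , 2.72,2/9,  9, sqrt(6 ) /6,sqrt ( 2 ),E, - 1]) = [ - 1,  2/9,sqrt( 2 ) /6,  sqrt( 6 )/6, sqrt(2 ),E,  2.72, 9] 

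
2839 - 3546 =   -  707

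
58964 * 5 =294820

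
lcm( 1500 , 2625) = 10500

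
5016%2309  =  398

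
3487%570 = 67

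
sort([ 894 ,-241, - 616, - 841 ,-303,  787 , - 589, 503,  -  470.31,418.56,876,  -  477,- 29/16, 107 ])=[ - 841,-616, - 589,  -  477,  -  470.31, - 303, - 241 ,  -  29/16,107, 418.56,503,  787,876, 894]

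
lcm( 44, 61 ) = 2684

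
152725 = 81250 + 71475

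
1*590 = 590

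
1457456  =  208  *7007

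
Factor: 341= 11^1* 31^1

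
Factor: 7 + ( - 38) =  - 31^1  =  - 31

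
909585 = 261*3485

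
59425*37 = 2198725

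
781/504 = 781/504 = 1.55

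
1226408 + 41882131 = 43108539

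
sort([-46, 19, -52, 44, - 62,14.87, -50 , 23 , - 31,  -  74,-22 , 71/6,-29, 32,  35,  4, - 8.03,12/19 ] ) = [ - 74, - 62, - 52, - 50 ,  -  46,- 31,  -  29,  -  22, - 8.03 , 12/19,4 , 71/6, 14.87, 19 , 23, 32,35, 44]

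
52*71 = 3692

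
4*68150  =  272600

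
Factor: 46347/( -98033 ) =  - 3^1*7^1*13^( - 1 )*2207^1*7541^( - 1)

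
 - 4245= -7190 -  - 2945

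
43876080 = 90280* 486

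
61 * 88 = 5368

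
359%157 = 45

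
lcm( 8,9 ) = 72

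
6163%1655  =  1198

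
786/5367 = 262/1789 = 0.15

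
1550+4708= 6258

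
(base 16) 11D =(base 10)285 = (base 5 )2120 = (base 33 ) 8l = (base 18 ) ff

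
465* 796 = 370140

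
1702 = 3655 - 1953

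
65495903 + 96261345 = 161757248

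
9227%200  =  27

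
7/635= 7/635 = 0.01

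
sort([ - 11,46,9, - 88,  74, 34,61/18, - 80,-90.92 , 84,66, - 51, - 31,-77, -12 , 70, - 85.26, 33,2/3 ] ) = [-90.92, - 88,- 85.26 , - 80, - 77, - 51, - 31, - 12,- 11 , 2/3,61/18,9,33, 34,46,  66,70, 74,84]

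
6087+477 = 6564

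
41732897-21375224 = 20357673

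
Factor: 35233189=35233189^1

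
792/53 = 792/53 =14.94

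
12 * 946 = 11352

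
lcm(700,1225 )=4900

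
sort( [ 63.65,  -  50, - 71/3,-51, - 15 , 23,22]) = [ - 51, - 50, - 71/3,  -  15,22 , 23  ,  63.65]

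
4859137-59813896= - 54954759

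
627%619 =8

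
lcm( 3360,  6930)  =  110880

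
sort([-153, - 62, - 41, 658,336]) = [ - 153, - 62, - 41 , 336,  658]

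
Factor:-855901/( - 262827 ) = 3^ ( - 2)*19^(-1 )*29^( - 1) * 53^( - 1)*855901^1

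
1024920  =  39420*26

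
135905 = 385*353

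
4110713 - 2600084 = 1510629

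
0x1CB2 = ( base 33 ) 6ok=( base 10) 7346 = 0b1110010110010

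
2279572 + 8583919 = 10863491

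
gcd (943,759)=23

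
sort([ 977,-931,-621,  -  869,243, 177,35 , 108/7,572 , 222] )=[ - 931, - 869, - 621,108/7, 35, 177, 222 , 243,572,977] 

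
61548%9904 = 2124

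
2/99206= 1/49603 = 0.00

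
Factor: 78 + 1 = 79^1 = 79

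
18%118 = 18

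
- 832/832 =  - 1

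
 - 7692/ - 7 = 1098 + 6/7 = 1098.86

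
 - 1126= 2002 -3128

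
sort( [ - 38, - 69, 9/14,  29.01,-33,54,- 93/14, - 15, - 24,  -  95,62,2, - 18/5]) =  [ - 95, - 69, - 38,-33,  -  24 , - 15,- 93/14, - 18/5, 9/14,2, 29.01,54,62]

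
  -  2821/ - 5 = 2821/5 = 564.20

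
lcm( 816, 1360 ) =4080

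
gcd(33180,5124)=84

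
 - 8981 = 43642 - 52623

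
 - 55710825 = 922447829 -978158654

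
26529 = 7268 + 19261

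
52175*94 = 4904450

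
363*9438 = 3425994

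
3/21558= 1/7186=0.00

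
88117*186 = 16389762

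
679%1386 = 679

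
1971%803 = 365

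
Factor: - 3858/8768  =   - 1929/4384 = - 2^( - 5 )*3^1 *137^( - 1 )*643^1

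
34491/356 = 96 + 315/356 = 96.88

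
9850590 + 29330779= 39181369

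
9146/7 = 9146/7 = 1306.57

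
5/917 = 5/917 = 0.01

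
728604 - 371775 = 356829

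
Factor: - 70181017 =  - 70181017^1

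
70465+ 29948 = 100413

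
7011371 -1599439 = 5411932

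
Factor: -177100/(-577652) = 5^2*7^1 * 11^1*23^1*144413^(  -  1)  =  44275/144413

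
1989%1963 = 26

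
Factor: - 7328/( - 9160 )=2^2*5^( - 1)=4/5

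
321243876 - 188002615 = 133241261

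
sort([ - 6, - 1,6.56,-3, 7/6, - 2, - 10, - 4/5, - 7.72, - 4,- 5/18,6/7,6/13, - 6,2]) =[-10, - 7.72,-6, - 6,-4,-3, - 2,  -  1, - 4/5, - 5/18, 6/13, 6/7,7/6, 2, 6.56]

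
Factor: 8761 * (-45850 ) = - 401691850 = -2^1 *5^2 * 7^1*131^1*8761^1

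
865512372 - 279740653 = 585771719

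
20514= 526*39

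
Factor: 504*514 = 259056 = 2^4*3^2*7^1*257^1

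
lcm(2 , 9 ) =18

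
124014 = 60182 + 63832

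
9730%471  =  310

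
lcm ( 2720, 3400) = 13600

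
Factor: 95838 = 2^1*3^1 * 15973^1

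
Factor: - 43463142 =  - 2^1 * 3^4*268291^1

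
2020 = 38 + 1982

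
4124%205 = 24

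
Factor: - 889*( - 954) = 2^1*3^2 *7^1 * 53^1 * 127^1= 848106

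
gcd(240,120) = 120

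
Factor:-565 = - 5^1*113^1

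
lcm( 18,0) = 0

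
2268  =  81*28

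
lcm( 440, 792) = 3960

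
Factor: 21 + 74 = 5^1*19^1 = 95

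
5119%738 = 691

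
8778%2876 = 150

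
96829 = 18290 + 78539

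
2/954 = 1/477 = 0.00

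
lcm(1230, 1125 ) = 92250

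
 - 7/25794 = -1 + 25787/25794 = - 0.00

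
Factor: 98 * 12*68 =79968 = 2^5*3^1*7^2*17^1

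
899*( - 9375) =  - 8428125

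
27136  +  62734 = 89870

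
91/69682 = 91/69682 = 0.00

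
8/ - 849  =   - 1 + 841/849 = - 0.01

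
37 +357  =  394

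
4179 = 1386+2793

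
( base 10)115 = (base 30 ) 3P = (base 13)8b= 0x73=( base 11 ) A5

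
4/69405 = 4/69405  =  0.00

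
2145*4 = 8580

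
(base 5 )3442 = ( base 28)hl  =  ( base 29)H4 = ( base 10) 497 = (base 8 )761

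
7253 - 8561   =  -1308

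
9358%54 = 16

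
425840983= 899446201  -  473605218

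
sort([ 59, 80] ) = [59,80] 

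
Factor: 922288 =2^4*59^1*977^1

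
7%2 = 1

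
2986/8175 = 2986/8175 = 0.37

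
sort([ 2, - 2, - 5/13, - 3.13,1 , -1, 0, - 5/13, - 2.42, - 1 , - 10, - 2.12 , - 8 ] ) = [ - 10, - 8, - 3.13 , - 2.42 , - 2.12,  -  2, - 1 ,  -  1, - 5/13, - 5/13,  0, 1,2 ]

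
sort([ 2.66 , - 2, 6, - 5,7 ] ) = [  -  5, - 2, 2.66 , 6 , 7] 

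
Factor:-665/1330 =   -  1/2 = -2^(-1)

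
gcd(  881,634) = 1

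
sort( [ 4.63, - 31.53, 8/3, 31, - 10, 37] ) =[ - 31.53, - 10, 8/3, 4.63, 31 , 37 ]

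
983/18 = 983/18 = 54.61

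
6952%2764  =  1424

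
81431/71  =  81431/71 = 1146.92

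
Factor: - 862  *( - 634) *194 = 106022552 = 2^3 * 97^1*317^1 * 431^1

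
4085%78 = 29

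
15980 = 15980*1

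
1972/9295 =1972/9295 = 0.21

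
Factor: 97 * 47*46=2^1 * 23^1*47^1*97^1 = 209714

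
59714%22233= 15248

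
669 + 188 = 857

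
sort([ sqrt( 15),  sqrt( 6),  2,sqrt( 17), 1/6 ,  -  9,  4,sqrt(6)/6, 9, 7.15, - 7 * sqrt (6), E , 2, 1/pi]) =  [ - 7*sqrt( 6 ), -9, 1/6,1/pi,sqrt(6 )/6, 2, 2, sqrt( 6 ), E, sqrt(15 ),4 , sqrt( 17), 7.15,9] 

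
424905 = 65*6537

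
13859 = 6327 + 7532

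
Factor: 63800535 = 3^1*5^1* 59^1*72091^1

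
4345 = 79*55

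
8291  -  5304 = 2987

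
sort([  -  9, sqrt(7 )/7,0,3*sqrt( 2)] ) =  [ - 9,0, sqrt( 7)/7,3*sqrt( 2 )] 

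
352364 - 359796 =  - 7432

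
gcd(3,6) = 3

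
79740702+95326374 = 175067076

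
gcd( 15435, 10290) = 5145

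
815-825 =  - 10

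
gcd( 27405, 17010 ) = 945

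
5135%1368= 1031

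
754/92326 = 29/3551 = 0.01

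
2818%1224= 370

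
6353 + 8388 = 14741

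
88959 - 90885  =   - 1926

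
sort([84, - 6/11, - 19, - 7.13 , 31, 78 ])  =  [  -  19, - 7.13, - 6/11,31, 78,84] 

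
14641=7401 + 7240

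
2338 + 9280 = 11618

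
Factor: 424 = 2^3*53^1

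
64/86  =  32/43 = 0.74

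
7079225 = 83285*85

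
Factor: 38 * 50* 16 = 30400 = 2^6*5^2*19^1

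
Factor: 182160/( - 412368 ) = - 345/781 = - 3^1*5^1 * 11^( - 1 ) * 23^1 * 71^( - 1)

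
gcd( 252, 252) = 252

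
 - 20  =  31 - 51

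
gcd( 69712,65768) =8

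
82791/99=9199/11 = 836.27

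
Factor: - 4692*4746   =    -  2^3 *3^2*7^1*17^1 *23^1 * 113^1 = -22268232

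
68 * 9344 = 635392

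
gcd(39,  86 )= 1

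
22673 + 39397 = 62070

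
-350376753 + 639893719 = 289516966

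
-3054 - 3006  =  -6060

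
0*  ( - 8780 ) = 0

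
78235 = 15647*5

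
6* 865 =5190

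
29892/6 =4982= 4982.00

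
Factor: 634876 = 2^2 * 11^1 *47^1 * 307^1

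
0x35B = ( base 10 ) 859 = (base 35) OJ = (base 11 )711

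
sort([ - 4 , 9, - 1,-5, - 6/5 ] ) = [ - 5 , - 4, - 6/5, -1,9 ] 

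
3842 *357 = 1371594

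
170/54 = 85/27 = 3.15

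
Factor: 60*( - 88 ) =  - 5280=- 2^5 * 3^1 * 5^1*11^1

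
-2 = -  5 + 3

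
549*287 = 157563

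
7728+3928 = 11656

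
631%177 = 100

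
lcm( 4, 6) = 12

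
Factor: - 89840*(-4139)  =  371847760 = 2^4*5^1*1123^1*4139^1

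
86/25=86/25 = 3.44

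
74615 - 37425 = 37190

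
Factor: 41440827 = 3^1*179^1*77171^1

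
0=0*79076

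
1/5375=1/5375 = 0.00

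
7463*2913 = 21739719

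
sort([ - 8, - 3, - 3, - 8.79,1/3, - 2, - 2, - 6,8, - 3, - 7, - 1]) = [ - 8.79,-8, - 7, - 6, - 3 , - 3, - 3,-2,-2, - 1,  1/3,8 ]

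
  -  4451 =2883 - 7334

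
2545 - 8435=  - 5890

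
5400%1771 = 87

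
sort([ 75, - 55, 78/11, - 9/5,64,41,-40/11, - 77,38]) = [ - 77,- 55,  -  40/11, - 9/5,  78/11, 38,41, 64,75]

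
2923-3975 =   -  1052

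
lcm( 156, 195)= 780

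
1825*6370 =11625250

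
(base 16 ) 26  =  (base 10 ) 38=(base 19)20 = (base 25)1d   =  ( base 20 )1i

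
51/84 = 17/28 = 0.61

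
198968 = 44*4522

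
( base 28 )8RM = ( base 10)7050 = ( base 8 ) 15612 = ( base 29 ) 8b3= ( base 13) 3294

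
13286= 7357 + 5929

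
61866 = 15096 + 46770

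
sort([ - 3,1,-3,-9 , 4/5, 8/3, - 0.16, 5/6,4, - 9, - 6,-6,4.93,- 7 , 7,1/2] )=[ - 9,- 9, - 7,-6 , - 6, - 3, - 3,-0.16, 1/2, 4/5,5/6,1 , 8/3,4, 4.93 , 7 ]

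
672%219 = 15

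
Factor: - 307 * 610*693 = - 129778110 =-2^1*3^2*5^1 * 7^1*11^1*61^1*307^1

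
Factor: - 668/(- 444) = 167/111 = 3^( - 1 ) * 37^(  -  1)*167^1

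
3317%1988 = 1329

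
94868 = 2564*37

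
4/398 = 2/199 = 0.01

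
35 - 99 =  - 64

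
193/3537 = 193/3537 = 0.05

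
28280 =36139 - 7859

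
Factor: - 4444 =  - 2^2*11^1*101^1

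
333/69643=333/69643=0.00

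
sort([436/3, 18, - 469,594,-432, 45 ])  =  [  -  469,-432,18, 45,  436/3, 594] 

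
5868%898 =480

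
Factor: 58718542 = 2^1*29359271^1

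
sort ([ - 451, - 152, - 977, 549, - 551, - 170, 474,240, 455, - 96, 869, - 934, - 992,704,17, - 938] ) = [ - 992,-977, - 938, - 934,-551,-451, - 170, - 152, - 96,17 , 240, 455 , 474,  549, 704, 869]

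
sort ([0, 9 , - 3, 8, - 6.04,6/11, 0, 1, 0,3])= [ - 6.04, - 3, 0,0, 0,6/11, 1,3, 8, 9]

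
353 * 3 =1059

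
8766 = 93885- 85119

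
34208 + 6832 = 41040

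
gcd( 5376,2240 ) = 448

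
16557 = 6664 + 9893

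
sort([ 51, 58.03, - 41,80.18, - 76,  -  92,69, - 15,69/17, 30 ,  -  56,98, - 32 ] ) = [ - 92, - 76, - 56,  -  41, - 32, - 15, 69/17, 30,51,58.03, 69, 80.18, 98 ] 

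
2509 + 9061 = 11570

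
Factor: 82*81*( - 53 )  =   - 352026= - 2^1* 3^4*41^1 * 53^1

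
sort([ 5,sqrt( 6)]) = [ sqrt( 6 ),  5 ]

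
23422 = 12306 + 11116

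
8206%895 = 151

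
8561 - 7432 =1129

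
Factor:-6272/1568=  - 4=- 2^2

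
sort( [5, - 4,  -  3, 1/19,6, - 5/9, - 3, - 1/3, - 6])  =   [-6, - 4, - 3, - 3, - 5/9, - 1/3,1/19,5,6]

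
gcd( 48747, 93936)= 3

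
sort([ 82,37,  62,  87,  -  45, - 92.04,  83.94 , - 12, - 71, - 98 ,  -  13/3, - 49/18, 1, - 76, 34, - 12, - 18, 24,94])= [ - 98,-92.04, - 76, - 71, - 45, -18,  -  12, - 12, - 13/3,- 49/18, 1,  24,34,37,  62, 82, 83.94,87,94 ] 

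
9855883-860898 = 8994985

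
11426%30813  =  11426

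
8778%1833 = 1446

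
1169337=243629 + 925708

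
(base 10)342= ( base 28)C6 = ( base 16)156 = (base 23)ek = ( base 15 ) 17c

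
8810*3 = 26430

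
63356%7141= 6228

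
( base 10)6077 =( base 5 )143302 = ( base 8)13675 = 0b1011110111101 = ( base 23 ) BB5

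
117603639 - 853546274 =-735942635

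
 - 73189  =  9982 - 83171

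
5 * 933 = 4665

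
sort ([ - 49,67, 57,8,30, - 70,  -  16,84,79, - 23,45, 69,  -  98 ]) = [ - 98, - 70,  -  49,- 23, - 16, 8 , 30 , 45,57,67, 69, 79 , 84 ] 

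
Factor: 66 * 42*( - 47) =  - 2^2*3^2*7^1*11^1*47^1 = -130284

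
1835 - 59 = 1776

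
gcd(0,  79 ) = 79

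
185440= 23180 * 8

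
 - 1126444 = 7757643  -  8884087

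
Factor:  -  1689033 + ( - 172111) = - 1861144 = - 2^3*232643^1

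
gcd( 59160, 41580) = 60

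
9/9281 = 9/9281 = 0.00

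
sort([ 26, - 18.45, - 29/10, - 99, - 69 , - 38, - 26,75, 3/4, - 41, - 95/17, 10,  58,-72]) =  [-99, -72, - 69,  -  41, - 38, - 26 , - 18.45, - 95/17, - 29/10, 3/4,  10,26,58,75]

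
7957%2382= 811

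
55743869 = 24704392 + 31039477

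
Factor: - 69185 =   -  5^1*101^1*137^1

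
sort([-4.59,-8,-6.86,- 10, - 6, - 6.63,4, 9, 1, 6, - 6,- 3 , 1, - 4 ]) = [-10,  -  8,-6.86,  -  6.63,-6,-6, - 4.59, - 4, - 3, 1,1, 4, 6, 9 ]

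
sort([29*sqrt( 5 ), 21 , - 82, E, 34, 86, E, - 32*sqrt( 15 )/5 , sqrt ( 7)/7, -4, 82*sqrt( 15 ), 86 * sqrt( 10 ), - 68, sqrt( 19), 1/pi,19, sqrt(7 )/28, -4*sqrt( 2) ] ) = [ - 82, - 68, - 32 * sqrt( 15)/5, - 4*sqrt(2), - 4,sqrt( 7) /28, 1/pi,sqrt( 7) /7, E, E , sqrt( 19), 19, 21, 34, 29*sqrt( 5 ),86, 86*sqrt( 10 ), 82*sqrt(15) ]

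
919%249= 172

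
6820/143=47 + 9/13 = 47.69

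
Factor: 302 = 2^1 * 151^1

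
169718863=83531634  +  86187229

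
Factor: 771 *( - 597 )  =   - 3^2*199^1*257^1 = - 460287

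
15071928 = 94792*159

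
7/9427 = 7/9427 = 0.00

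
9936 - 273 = 9663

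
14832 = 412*36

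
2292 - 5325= - 3033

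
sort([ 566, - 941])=[ - 941,566 ]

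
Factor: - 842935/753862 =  - 2^( - 1 ) * 5^1 * 19^2*467^1*376931^(-1)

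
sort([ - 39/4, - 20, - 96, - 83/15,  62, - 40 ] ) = [ - 96,- 40,-20, - 39/4  , - 83/15, 62]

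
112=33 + 79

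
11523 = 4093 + 7430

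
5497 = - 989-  - 6486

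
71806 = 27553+44253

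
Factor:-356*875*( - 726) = 226149000 = 2^3*3^1*5^3 * 7^1 * 11^2*89^1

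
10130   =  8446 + 1684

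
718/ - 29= - 25 + 7/29=-24.76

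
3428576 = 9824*349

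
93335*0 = 0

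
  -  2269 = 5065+-7334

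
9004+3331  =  12335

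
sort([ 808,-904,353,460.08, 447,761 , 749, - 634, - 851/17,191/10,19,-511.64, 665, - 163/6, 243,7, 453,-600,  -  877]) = [-904, - 877 , - 634,-600, - 511.64,  -  851/17,-163/6,7, 19,191/10,243,353, 447, 453, 460.08, 665,749, 761,808]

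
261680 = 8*32710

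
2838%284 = 282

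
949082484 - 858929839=90152645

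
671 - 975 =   -  304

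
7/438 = 7/438  =  0.02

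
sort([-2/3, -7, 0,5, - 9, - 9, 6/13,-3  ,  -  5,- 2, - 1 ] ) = [ - 9, - 9,  -  7, - 5, - 3,-2, - 1, - 2/3, 0 , 6/13, 5]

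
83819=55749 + 28070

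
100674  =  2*50337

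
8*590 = 4720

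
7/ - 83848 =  - 1 + 83841/83848=-0.00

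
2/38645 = 2/38645= 0.00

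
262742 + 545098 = 807840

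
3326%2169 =1157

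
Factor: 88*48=2^7*3^1*11^1 = 4224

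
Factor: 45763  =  45763^1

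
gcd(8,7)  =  1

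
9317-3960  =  5357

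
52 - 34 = 18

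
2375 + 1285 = 3660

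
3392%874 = 770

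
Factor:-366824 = - 2^3*45853^1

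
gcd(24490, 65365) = 5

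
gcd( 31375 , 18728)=1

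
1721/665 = 1721/665 = 2.59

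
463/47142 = 463/47142= 0.01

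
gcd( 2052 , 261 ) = 9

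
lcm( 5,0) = 0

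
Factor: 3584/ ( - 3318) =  - 256/237=- 2^8*3^(-1)*79^( - 1 ) 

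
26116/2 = 13058 = 13058.00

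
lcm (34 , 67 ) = 2278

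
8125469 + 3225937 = 11351406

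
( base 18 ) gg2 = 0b1010101100010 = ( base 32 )5B2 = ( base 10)5474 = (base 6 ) 41202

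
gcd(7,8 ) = 1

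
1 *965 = 965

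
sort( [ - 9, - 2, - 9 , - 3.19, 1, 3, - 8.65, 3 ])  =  [ - 9, - 9, - 8.65 ,-3.19, - 2,1,3,3]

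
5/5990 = 1/1198 = 0.00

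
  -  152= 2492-2644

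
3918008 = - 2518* ( - 1556)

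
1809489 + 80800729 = 82610218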